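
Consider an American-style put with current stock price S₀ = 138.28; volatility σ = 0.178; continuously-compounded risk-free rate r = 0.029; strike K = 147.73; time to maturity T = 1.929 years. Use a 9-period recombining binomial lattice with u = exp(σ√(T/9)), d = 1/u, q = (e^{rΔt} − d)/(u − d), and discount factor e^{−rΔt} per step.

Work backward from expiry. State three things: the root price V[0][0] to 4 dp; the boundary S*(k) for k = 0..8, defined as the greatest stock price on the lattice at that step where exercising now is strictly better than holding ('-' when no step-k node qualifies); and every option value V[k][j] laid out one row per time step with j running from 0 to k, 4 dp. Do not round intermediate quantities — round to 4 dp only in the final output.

params: Δt=0.21433 u=1.08590 d=0.92090 q=0.51720 e^(-rΔt)=0.99380
t_9 payoffs: 81.8644 70.0630 56.1471 39.7378 20.3884 0.0000 0.0000 0.0000 0.0000 0.0000
t_8: node(8,0) S=71.5233 payoff=76.2067 vs cont=75.2913 → 76.2067 [stop]  node(8,1) S=84.3384 payoff=63.3916 vs cont=62.4762 → 63.3916 [stop]  node(8,2) S=99.4497 payoff=48.2803 vs cont=47.3649 → 48.2803 [stop]  node(8,3) S=117.2685 payoff=30.4615 vs cont=29.5461 → 30.4615 [stop]  node(8,4) S=138.2800 payoff=9.4500 vs cont=9.7826 → 9.7826 [wait]  node(8,5) S=163.0562 payoff=0.0000 vs cont=0.0000 → 0.0000 [wait]  node(8,6) S=192.2716 payoff=0.0000 vs cont=0.0000 → 0.0000 [wait]  node(8,7) S=226.7217 payoff=0.0000 vs cont=0.0000 → 0.0000 [wait]  node(8,8) S=267.3444 payoff=0.0000 vs cont=0.0000 → 0.0000 [wait]  ⇒ S*(8)=117.2685
t_7: node(7,0) S=77.6670 payoff=70.0630 vs cont=69.1476 → 70.0630 [stop]  node(7,1) S=91.5829 payoff=56.1471 vs cont=55.2317 → 56.1471 [stop]  node(7,2) S=107.9922 payoff=39.7378 vs cont=38.8224 → 39.7378 [stop]  node(7,3) S=127.3416 payoff=20.3884 vs cont=19.6439 → 20.3884 [stop]  node(7,4) S=150.1580 payoff=0.0000 vs cont=4.6938 → 4.6938 [wait]  node(7,5) S=177.0624 payoff=0.0000 vs cont=0.0000 → 0.0000 [wait]  node(7,6) S=208.7874 payoff=0.0000 vs cont=0.0000 → 0.0000 [wait]  node(7,7) S=246.1967 payoff=0.0000 vs cont=0.0000 → 0.0000 [wait]  ⇒ S*(7)=127.3416
t_6: node(6,0) S=84.3384 payoff=63.3916 vs cont=62.4762 → 63.3916 [stop]  node(6,1) S=99.4497 payoff=48.2803 vs cont=47.3649 → 48.2803 [stop]  node(6,2) S=117.2685 payoff=30.4615 vs cont=29.5461 → 30.4615 [stop]  node(6,3) S=138.2800 payoff=9.4500 vs cont=12.1951 → 12.1951 [wait]  node(6,4) S=163.0562 payoff=0.0000 vs cont=2.2521 → 2.2521 [wait]  node(6,5) S=192.2716 payoff=0.0000 vs cont=0.0000 → 0.0000 [wait]  node(6,6) S=226.7217 payoff=0.0000 vs cont=0.0000 → 0.0000 [wait]  ⇒ S*(6)=117.2685
t_5: node(5,0) S=91.5829 payoff=56.1471 vs cont=55.2317 → 56.1471 [stop]  node(5,1) S=107.9922 payoff=39.7378 vs cont=38.8224 → 39.7378 [stop]  node(5,2) S=127.3416 payoff=20.3884 vs cont=20.8840 → 20.8840 [wait]  node(5,3) S=150.1580 payoff=0.0000 vs cont=7.0089 → 7.0089 [wait]  node(5,4) S=177.0624 payoff=0.0000 vs cont=1.0806 → 1.0806 [wait]  node(5,5) S=208.7874 payoff=0.0000 vs cont=0.0000 → 0.0000 [wait]  ⇒ S*(5)=107.9922
t_4: node(4,0) S=99.4497 payoff=48.2803 vs cont=47.3649 → 48.2803 [stop]  node(4,1) S=117.2685 payoff=30.4615 vs cont=29.8008 → 30.4615 [stop]  node(4,2) S=138.2800 payoff=9.4500 vs cont=13.6229 → 13.6229 [wait]  node(4,3) S=163.0562 payoff=0.0000 vs cont=3.9184 → 3.9184 [wait]  node(4,4) S=192.2716 payoff=0.0000 vs cont=0.5185 → 0.5185 [wait]  ⇒ S*(4)=117.2685
t_3: node(3,0) S=107.9922 payoff=39.7378 vs cont=38.8224 → 39.7378 [stop]  node(3,1) S=127.3416 payoff=20.3884 vs cont=21.6178 → 21.6178 [wait]  node(3,2) S=150.1580 payoff=0.0000 vs cont=8.5504 → 8.5504 [wait]  node(3,3) S=177.0624 payoff=0.0000 vs cont=2.1466 → 2.1466 [wait]  ⇒ S*(3)=107.9922
t_2: node(2,0) S=117.2685 payoff=30.4615 vs cont=30.1780 → 30.4615 [stop]  node(2,1) S=138.2800 payoff=9.4500 vs cont=14.7673 → 14.7673 [wait]  node(2,2) S=163.0562 payoff=0.0000 vs cont=5.2059 → 5.2059 [wait]  ⇒ S*(2)=117.2685
t_1: node(1,0) S=127.3416 payoff=20.3884 vs cont=22.2060 → 22.2060 [wait]  node(1,1) S=150.1580 payoff=0.0000 vs cont=9.7613 → 9.7613 [wait]  ⇒ S*(1)=-
t_0: node(0,0) S=138.2800 payoff=9.4500 vs cont=15.6719 → 15.6719 [wait]  ⇒ S*(0)=-

price = 15.6719
boundary = - - 117.2685 107.9922 117.2685 107.9922 117.2685 127.3416 117.2685
tree:
15.6719
22.2060 9.7613
30.4615 14.7673 5.2059
39.7378 21.6178 8.5504 2.1466
48.2803 30.4615 13.6229 3.9184 0.5185
56.1471 39.7378 20.8840 7.0089 1.0806 0.0000
63.3916 48.2803 30.4615 12.1951 2.2521 0.0000 0.0000
70.0630 56.1471 39.7378 20.3884 4.6938 0.0000 0.0000 0.0000
76.2067 63.3916 48.2803 30.4615 9.7826 0.0000 0.0000 0.0000 0.0000
81.8644 70.0630 56.1471 39.7378 20.3884 0.0000 0.0000 0.0000 0.0000 0.0000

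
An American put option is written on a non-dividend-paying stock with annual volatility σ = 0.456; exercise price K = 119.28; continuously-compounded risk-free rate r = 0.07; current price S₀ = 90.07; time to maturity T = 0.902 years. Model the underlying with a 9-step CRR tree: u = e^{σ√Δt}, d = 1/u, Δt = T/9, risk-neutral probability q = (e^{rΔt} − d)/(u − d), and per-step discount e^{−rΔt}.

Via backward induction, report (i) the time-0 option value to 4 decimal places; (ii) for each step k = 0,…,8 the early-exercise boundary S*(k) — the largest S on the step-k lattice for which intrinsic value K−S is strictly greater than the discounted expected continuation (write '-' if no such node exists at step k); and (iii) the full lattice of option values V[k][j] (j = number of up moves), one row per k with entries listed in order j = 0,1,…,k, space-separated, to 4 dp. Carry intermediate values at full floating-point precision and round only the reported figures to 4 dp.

price = 32.8095
boundary = - - 67.4824 58.4112 67.4824 77.9624 67.4824 77.9624 90.0700
tree:
32.8095
41.8011 23.8590
51.7976 31.9270 15.7474
60.8688 41.3801 22.4802 8.9182
68.7207 51.7976 31.0588 13.8137 3.9160
75.5171 60.8688 41.3176 20.7551 6.7380 1.0149
81.3999 68.7207 51.7976 30.0108 11.3541 1.9973 0.0000
86.4918 75.5171 60.8688 41.3176 18.5935 3.9306 0.0000 0.0000
90.8994 81.3999 68.7207 51.7976 29.2100 7.7351 0.0000 0.0000 0.0000
94.7144 86.4918 75.5171 60.8688 41.3176 15.2221 0.0000 0.0000 0.0000 0.0000

Δt=0.10022, u=1.15530, d=0.86558, q=0.48827, disc=e^(-rΔt)=0.99301
k=9 terminal: V=max(K-S,0) → 94.7144 86.4918 75.5171 60.8688 41.3176 15.2221 0.0000 0.0000 0.0000 0.0000
k=8: j=0 S=28.3806 intr=90.8994 cont=90.0655 V=90.8994[EX]; j=1 S=37.8801 intr=81.3999 cont=80.5660 V=81.3999[EX]; j=2 S=50.5593 intr=68.7207 cont=67.8868 V=68.7207[EX]; j=3 S=67.4824 intr=51.7976 cont=50.9637 V=51.7976[EX]; j=4 S=90.0700 intr=29.2100 cont=28.3761 V=29.2100[EX]; j=5 S=120.2180 intr=0.0000 cont=7.7351 V=7.7351[hold]; j=6 S=160.4572 intr=0.0000 cont=0.0000 V=0.0000[hold]; j=7 S=214.1651 intr=0.0000 cont=0.0000 V=0.0000[hold]; j=8 S=285.8500 intr=0.0000 cont=0.0000 V=0.0000[hold]  S*(8)=90.0700
k=7: j=0 S=32.7882 intr=86.4918 cont=85.6580 V=86.4918[EX]; j=1 S=43.7629 intr=75.5171 cont=74.6832 V=75.5171[EX]; j=2 S=58.4112 intr=60.8688 cont=60.0349 V=60.8688[EX]; j=3 S=77.9624 intr=41.3176 cont=40.4837 V=41.3176[EX]; j=4 S=104.0579 intr=15.2221 cont=18.5935 V=18.5935[hold]; j=5 S=138.8879 intr=0.0000 cont=3.9306 V=3.9306[hold]; j=6 S=185.3762 intr=0.0000 cont=0.0000 V=0.0000[hold]; j=7 S=247.4249 intr=0.0000 cont=0.0000 V=0.0000[hold]  S*(7)=77.9624
k=6: j=0 S=37.8801 intr=81.3999 cont=80.5660 V=81.3999[EX]; j=1 S=50.5593 intr=68.7207 cont=67.8868 V=68.7207[EX]; j=2 S=67.4824 intr=51.7976 cont=50.9637 V=51.7976[EX]; j=3 S=90.0700 intr=29.2100 cont=30.0108 V=30.0108[hold]; j=4 S=120.2180 intr=0.0000 cont=11.3541 V=11.3541[hold]; j=5 S=160.4572 intr=0.0000 cont=1.9973 V=1.9973[hold]; j=6 S=214.1651 intr=0.0000 cont=0.0000 V=0.0000[hold]  S*(6)=67.4824
k=5: j=0 S=43.7629 intr=75.5171 cont=74.6832 V=75.5171[EX]; j=1 S=58.4112 intr=60.8688 cont=60.0349 V=60.8688[EX]; j=2 S=77.9624 intr=41.3176 cont=40.8719 V=41.3176[EX]; j=3 S=104.0579 intr=15.2221 cont=20.7551 V=20.7551[hold]; j=4 S=138.8879 intr=0.0000 cont=6.7380 V=6.7380[hold]; j=5 S=185.3762 intr=0.0000 cont=1.0149 V=1.0149[hold]  S*(5)=77.9624
k=4: j=0 S=50.5593 intr=68.7207 cont=67.8868 V=68.7207[EX]; j=1 S=67.4824 intr=51.7976 cont=50.9637 V=51.7976[EX]; j=2 S=90.0700 intr=29.2100 cont=31.0588 V=31.0588[hold]; j=3 S=120.2180 intr=0.0000 cont=13.8137 V=13.8137[hold]; j=4 S=160.4572 intr=0.0000 cont=3.9160 V=3.9160[hold]  S*(4)=67.4824
k=3: j=0 S=58.4112 intr=60.8688 cont=60.0349 V=60.8688[EX]; j=1 S=77.9624 intr=41.3176 cont=41.3801 V=41.3801[hold]; j=2 S=104.0579 intr=15.2221 cont=22.4802 V=22.4802[hold]; j=3 S=138.8879 intr=0.0000 cont=8.9182 V=8.9182[hold]  S*(3)=58.4112
k=2: j=0 S=67.4824 intr=51.7976 cont=50.9940 V=51.7976[EX]; j=1 S=90.0700 intr=29.2100 cont=31.9270 V=31.9270[hold]; j=2 S=120.2180 intr=0.0000 cont=15.7474 V=15.7474[hold]  S*(2)=67.4824
k=1: j=0 S=77.9624 intr=41.3176 cont=41.8011 V=41.8011[hold]; j=1 S=104.0579 intr=15.2221 cont=23.8590 V=23.8590[hold]  S*(1)=-
k=0: j=0 S=90.0700 intr=29.2100 cont=32.8095 V=32.8095[hold]  S*(0)=-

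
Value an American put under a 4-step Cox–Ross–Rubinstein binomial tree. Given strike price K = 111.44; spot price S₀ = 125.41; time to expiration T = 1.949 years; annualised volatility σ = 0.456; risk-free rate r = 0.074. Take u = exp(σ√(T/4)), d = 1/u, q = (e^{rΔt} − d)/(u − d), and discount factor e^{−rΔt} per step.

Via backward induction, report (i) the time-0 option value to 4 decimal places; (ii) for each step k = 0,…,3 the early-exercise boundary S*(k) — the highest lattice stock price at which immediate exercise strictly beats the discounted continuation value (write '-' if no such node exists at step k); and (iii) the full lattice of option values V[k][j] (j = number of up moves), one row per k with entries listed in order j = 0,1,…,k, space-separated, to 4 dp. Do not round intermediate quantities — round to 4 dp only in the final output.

Δt=0.48725, u=1.37479, d=0.72738, q=0.47780, disc=e^(-rΔt)=0.96459
k=4 terminal: V=max(K-S,0) → 76.3339 45.0874 0.0000 0.0000 0.0000
k=3: j=0 S=48.2637 intr=63.1763 cont=59.2298 V=63.1763[EX]; j=1 S=91.2210 intr=20.2190 cont=22.7109 V=22.7109[hold]; j=2 S=172.4128 intr=0.0000 cont=0.0000 V=0.0000[hold]; j=3 S=325.8696 intr=0.0000 cont=0.0000 V=0.0000[hold]  S*(3)=48.2637
k=2: j=0 S=66.3526 intr=45.0874 cont=42.2893 V=45.0874[EX]; j=1 S=125.4100 intr=0.0000 cont=11.4396 V=11.4396[hold]; j=2 S=237.0318 intr=0.0000 cont=0.0000 V=0.0000[hold]  S*(2)=66.3526
k=1: j=0 S=91.2210 intr=20.2190 cont=27.9832 V=27.9832[hold]; j=1 S=172.4128 intr=0.0000 cont=5.7622 V=5.7622[hold]  S*(1)=-
k=0: j=0 S=125.4100 intr=0.0000 cont=16.7510 V=16.7510[hold]  S*(0)=-

price = 16.7510
boundary = - - 66.3526 48.2637
tree:
16.7510
27.9832 5.7622
45.0874 11.4396 0.0000
63.1763 22.7109 0.0000 0.0000
76.3339 45.0874 0.0000 0.0000 0.0000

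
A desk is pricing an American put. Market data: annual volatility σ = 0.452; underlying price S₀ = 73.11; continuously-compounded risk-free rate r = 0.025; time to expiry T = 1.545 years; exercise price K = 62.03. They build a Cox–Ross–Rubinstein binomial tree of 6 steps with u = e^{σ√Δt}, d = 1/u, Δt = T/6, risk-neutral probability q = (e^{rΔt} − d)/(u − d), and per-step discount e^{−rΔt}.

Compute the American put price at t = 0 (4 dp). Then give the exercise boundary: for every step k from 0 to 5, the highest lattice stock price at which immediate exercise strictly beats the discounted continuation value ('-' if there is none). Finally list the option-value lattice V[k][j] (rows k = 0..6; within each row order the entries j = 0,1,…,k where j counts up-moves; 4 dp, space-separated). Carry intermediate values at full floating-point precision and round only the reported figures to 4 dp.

price = 9.4423
boundary = - - - - 29.2098 36.7402
tree:
9.4423
13.6439 4.5807
19.0920 7.3599 1.3415
25.6655 11.5471 2.4860 0.0000
32.8202 17.5226 4.6066 0.0000 0.0000
38.8071 25.2898 8.5363 0.0000 0.0000 0.0000
43.5669 32.8202 15.8182 0.0000 0.0000 0.0000 0.0000

params: Δt=0.25750 u=1.25780 d=0.79504 q=0.45686 e^(-rΔt)=0.99358
t_6 payoffs: 43.5669 32.8202 15.8182 0.0000 0.0000 0.0000 0.0000
t_5: node(5,0) S=23.2229 payoff=38.8071 vs cont=38.4090 → 38.8071 [stop]  node(5,1) S=36.7402 payoff=25.2898 vs cont=24.8918 → 25.2898 [stop]  node(5,2) S=58.1253 payoff=3.9047 vs cont=8.5363 → 8.5363 [wait]  node(5,3) S=91.9578 payoff=0.0000 vs cont=0.0000 → 0.0000 [wait]  node(5,4) S=145.4831 payoff=0.0000 vs cont=0.0000 → 0.0000 [wait]  node(5,5) S=230.1635 payoff=0.0000 vs cont=0.0000 → 0.0000 [wait]  ⇒ S*(5)=36.7402
t_4: node(4,0) S=29.2098 payoff=32.8202 vs cont=32.4221 → 32.8202 [stop]  node(4,1) S=46.2118 payoff=15.8182 vs cont=17.5226 → 17.5226 [wait]  node(4,2) S=73.1100 payoff=0.0000 vs cont=4.6066 → 4.6066 [wait]  node(4,3) S=115.6646 payoff=0.0000 vs cont=0.0000 → 0.0000 [wait]  node(4,4) S=182.9888 payoff=0.0000 vs cont=0.0000 → 0.0000 [wait]  ⇒ S*(4)=29.2098
t_3: node(3,0) S=36.7402 payoff=25.2898 vs cont=25.6655 → 25.6655 [wait]  node(3,1) S=58.1253 payoff=3.9047 vs cont=11.5471 → 11.5471 [wait]  node(3,2) S=91.9578 payoff=0.0000 vs cont=2.4860 → 2.4860 [wait]  node(3,3) S=145.4831 payoff=0.0000 vs cont=0.0000 → 0.0000 [wait]  ⇒ S*(3)=-
t_2: node(2,0) S=46.2118 payoff=15.8182 vs cont=19.0920 → 19.0920 [wait]  node(2,1) S=73.1100 payoff=0.0000 vs cont=7.3599 → 7.3599 [wait]  node(2,2) S=115.6646 payoff=0.0000 vs cont=1.3415 → 1.3415 [wait]  ⇒ S*(2)=-
t_1: node(1,0) S=58.1253 payoff=3.9047 vs cont=13.6439 → 13.6439 [wait]  node(1,1) S=91.9578 payoff=0.0000 vs cont=4.5807 → 4.5807 [wait]  ⇒ S*(1)=-
t_0: node(0,0) S=73.1100 payoff=0.0000 vs cont=9.4423 → 9.4423 [wait]  ⇒ S*(0)=-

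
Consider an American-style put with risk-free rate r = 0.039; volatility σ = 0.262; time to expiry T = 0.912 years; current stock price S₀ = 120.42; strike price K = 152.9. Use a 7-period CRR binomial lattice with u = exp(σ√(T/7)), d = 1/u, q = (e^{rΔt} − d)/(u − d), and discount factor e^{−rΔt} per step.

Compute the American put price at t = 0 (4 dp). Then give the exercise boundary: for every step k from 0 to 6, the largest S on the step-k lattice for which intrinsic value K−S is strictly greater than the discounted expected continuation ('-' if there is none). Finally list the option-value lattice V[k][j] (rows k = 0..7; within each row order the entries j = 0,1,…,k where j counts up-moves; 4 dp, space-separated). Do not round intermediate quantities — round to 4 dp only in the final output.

Δt=0.13029  u=1.09919  d=0.90976  q=0.50327  discount=0.99493
step 7 (expiry): payoffs max(K−S,0) = 90.7841 77.8511 62.2253 43.3461 20.5361 0.0000 0.0000 0.0000
step 6: (k=6,j=0): S=68.2768, (K−S)⁺=84.6232, hold=83.8482 ⇒ V=84.6232 exercise | (k=6,j=1): S=82.4926, (K−S)⁺=70.4074, hold=69.6324 ⇒ V=70.4074 exercise | (k=6,j=2): S=99.6683, (K−S)⁺=53.2317, hold=52.4568 ⇒ V=53.2317 exercise | (k=6,j=3): S=120.4200, (K−S)⁺=32.4800, hold=31.7051 ⇒ V=32.4800 exercise | (k=6,j=4): S=145.4924, (K−S)⁺=7.4076, hold=10.1492 ⇒ V=10.1492 continue | (k=6,j=5): S=175.7851, (K−S)⁺=0.0000, hold=0.0000 ⇒ V=0.0000 continue | (k=6,j=6): S=212.3850, (K−S)⁺=0.0000, hold=0.0000 ⇒ V=0.0000 continue  boundary S*=120.4200
step 5: (k=5,j=0): S=75.0489, (K−S)⁺=77.8511, hold=77.0762 ⇒ V=77.8511 exercise | (k=5,j=1): S=90.6747, (K−S)⁺=62.2253, hold=61.4504 ⇒ V=62.2253 exercise | (k=5,j=2): S=109.5539, (K−S)⁺=43.3461, hold=42.5712 ⇒ V=43.3461 exercise | (k=5,j=3): S=132.3639, (K−S)⁺=20.5361, hold=21.1340 ⇒ V=21.1340 continue | (k=5,j=4): S=159.9231, (K−S)⁺=0.0000, hold=5.0159 ⇒ V=5.0159 continue | (k=5,j=5): S=193.2204, (K−S)⁺=0.0000, hold=0.0000 ⇒ V=0.0000 continue  boundary S*=109.5539
step 4: (k=4,j=0): S=82.4926, (K−S)⁺=70.4074, hold=69.6324 ⇒ V=70.4074 exercise | (k=4,j=1): S=99.6683, (K−S)⁺=53.2317, hold=52.4568 ⇒ V=53.2317 exercise | (k=4,j=2): S=120.4200, (K−S)⁺=32.4800, hold=32.0044 ⇒ V=32.4800 exercise | (k=4,j=3): S=145.4924, (K−S)⁺=7.4076, hold=12.9563 ⇒ V=12.9563 continue | (k=4,j=4): S=175.7851, (K−S)⁺=0.0000, hold=2.4789 ⇒ V=2.4789 continue  boundary S*=120.4200
step 3: (k=3,j=0): S=90.6747, (K−S)⁺=62.2253, hold=61.4504 ⇒ V=62.2253 exercise | (k=3,j=1): S=109.5539, (K−S)⁺=43.3461, hold=42.5712 ⇒ V=43.3461 exercise | (k=3,j=2): S=132.3639, (K−S)⁺=20.5361, hold=22.5395 ⇒ V=22.5395 continue | (k=3,j=3): S=159.9231, (K−S)⁺=0.0000, hold=7.6444 ⇒ V=7.6444 continue  boundary S*=109.5539
step 2: (k=2,j=0): S=99.6683, (K−S)⁺=53.2317, hold=52.4568 ⇒ V=53.2317 exercise | (k=2,j=1): S=120.4200, (K−S)⁺=32.4800, hold=32.7082 ⇒ V=32.7082 continue | (k=2,j=2): S=145.4924, (K−S)⁺=7.4076, hold=14.9670 ⇒ V=14.9670 continue  boundary S*=99.6683
step 1: (k=1,j=0): S=109.5539, (K−S)⁺=43.3461, hold=42.6855 ⇒ V=43.3461 exercise | (k=1,j=1): S=132.3639, (K−S)⁺=20.5361, hold=23.6591 ⇒ V=23.6591 continue  boundary S*=109.5539
step 0: (k=0,j=0): S=120.4200, (K−S)⁺=32.4800, hold=33.2688 ⇒ V=33.2688 continue  boundary S*=-

price = 33.2688
boundary = - 109.5539 99.6683 109.5539 120.4200 109.5539 120.4200
tree:
33.2688
43.3461 23.6591
53.2317 32.7082 14.9670
62.2253 43.3461 22.5395 7.6444
70.4074 53.2317 32.4800 12.9563 2.4789
77.8511 62.2253 43.3461 21.1340 5.0159 0.0000
84.6232 70.4074 53.2317 32.4800 10.1492 0.0000 0.0000
90.7841 77.8511 62.2253 43.3461 20.5361 0.0000 0.0000 0.0000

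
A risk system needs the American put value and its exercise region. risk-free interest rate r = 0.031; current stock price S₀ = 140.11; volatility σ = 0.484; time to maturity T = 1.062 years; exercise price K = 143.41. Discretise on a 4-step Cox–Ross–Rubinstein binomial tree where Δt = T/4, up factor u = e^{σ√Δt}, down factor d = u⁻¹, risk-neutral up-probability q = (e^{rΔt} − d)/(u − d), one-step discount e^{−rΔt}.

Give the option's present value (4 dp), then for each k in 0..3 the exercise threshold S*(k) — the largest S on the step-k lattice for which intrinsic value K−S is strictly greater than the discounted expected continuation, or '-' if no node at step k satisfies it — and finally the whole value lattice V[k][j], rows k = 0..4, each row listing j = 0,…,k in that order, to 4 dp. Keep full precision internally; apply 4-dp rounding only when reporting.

Δt=0.26550, u=1.28324, d=0.77928, q=0.45437, disc=e^(-rΔt)=0.99180
k=4 terminal: V=max(K-S,0) → 91.7403 58.3251 3.3000 0.0000 0.0000
k=3: j=0 S=66.3047 intr=77.1053 cont=75.9298 V=77.1053[EX]; j=1 S=109.1844 intr=34.2256 cont=33.0501 V=34.2256[EX]; j=2 S=179.7949 intr=0.0000 cont=1.7858 V=1.7858[hold]; j=3 S=296.0698 intr=0.0000 cont=0.0000 V=0.0000[hold]  S*(3)=109.1844
k=2: j=0 S=85.0849 intr=58.3251 cont=57.1496 V=58.3251[EX]; j=1 S=140.1100 intr=3.3000 cont=19.3261 V=19.3261[hold]; j=2 S=230.7203 intr=0.0000 cont=0.9664 V=0.9664[hold]  S*(2)=85.0849
k=1: j=0 S=109.1844 intr=34.2256 cont=40.2722 V=40.2722[hold]; j=1 S=179.7949 intr=0.0000 cont=10.8939 V=10.8939[hold]  S*(1)=-
k=0: j=0 S=140.1100 intr=3.3000 cont=26.7028 V=26.7028[hold]  S*(0)=-

price = 26.7028
boundary = - - 85.0849 109.1844
tree:
26.7028
40.2722 10.8939
58.3251 19.3261 0.9664
77.1053 34.2256 1.7858 0.0000
91.7403 58.3251 3.3000 0.0000 0.0000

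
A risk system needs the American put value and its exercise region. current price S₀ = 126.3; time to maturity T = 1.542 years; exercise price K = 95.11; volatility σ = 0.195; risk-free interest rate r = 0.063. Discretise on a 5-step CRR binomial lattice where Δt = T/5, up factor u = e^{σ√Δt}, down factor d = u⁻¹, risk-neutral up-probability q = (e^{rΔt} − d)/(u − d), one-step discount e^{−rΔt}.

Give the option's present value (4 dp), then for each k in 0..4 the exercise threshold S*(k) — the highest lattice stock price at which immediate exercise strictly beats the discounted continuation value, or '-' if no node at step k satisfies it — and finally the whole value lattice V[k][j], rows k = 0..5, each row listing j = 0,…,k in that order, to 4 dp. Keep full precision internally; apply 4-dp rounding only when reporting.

params: Δt=0.30840 u=1.11437 d=0.89737 q=0.56336 e^(-rΔt)=0.98076
t_5 payoffs: 21.6159 3.8432 0.0000 0.0000 0.0000 0.0000
t_4: node(4,0) S=81.8998 payoff=13.2102 vs cont=11.3801 → 13.2102 [stop]  node(4,1) S=101.7052 payoff=0.0000 vs cont=1.6458 → 1.6458 [wait]  node(4,2) S=126.3000 payoff=0.0000 vs cont=0.0000 → 0.0000 [wait]  node(4,3) S=156.8424 payoff=0.0000 vs cont=0.0000 → 0.0000 [wait]  node(4,4) S=194.7708 payoff=0.0000 vs cont=0.0000 → 0.0000 [wait]  ⇒ S*(4)=81.8998
t_3: node(3,0) S=91.2668 payoff=3.8432 vs cont=6.5664 → 6.5664 [wait]  node(3,1) S=113.3374 payoff=0.0000 vs cont=0.7048 → 0.7048 [wait]  node(3,2) S=140.7452 payoff=0.0000 vs cont=0.0000 → 0.0000 [wait]  node(3,3) S=174.7808 payoff=0.0000 vs cont=0.0000 → 0.0000 [wait]  ⇒ S*(3)=-
t_2: node(2,0) S=101.7052 payoff=0.0000 vs cont=3.2014 → 3.2014 [wait]  node(2,1) S=126.3000 payoff=0.0000 vs cont=0.3018 → 0.3018 [wait]  node(2,2) S=156.8424 payoff=0.0000 vs cont=0.0000 → 0.0000 [wait]  ⇒ S*(2)=-
t_1: node(1,0) S=113.3374 payoff=0.0000 vs cont=1.5377 → 1.5377 [wait]  node(1,1) S=140.7452 payoff=0.0000 vs cont=0.1292 → 0.1292 [wait]  ⇒ S*(1)=-
t_0: node(0,0) S=126.3000 payoff=0.0000 vs cont=0.7299 → 0.7299 [wait]  ⇒ S*(0)=-

price = 0.7299
boundary = - - - - 81.8998
tree:
0.7299
1.5377 0.1292
3.2014 0.3018 0.0000
6.5664 0.7048 0.0000 0.0000
13.2102 1.6458 0.0000 0.0000 0.0000
21.6159 3.8432 0.0000 0.0000 0.0000 0.0000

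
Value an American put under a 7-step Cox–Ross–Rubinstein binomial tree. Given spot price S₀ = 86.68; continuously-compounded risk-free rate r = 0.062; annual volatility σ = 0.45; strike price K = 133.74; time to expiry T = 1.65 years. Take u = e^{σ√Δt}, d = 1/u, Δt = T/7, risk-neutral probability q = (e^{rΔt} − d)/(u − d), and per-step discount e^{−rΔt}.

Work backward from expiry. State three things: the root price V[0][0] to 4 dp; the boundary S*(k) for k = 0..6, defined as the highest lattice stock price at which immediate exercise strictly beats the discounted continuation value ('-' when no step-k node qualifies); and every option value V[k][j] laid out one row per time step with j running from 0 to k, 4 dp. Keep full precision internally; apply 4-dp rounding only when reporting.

Δt=0.23571, u=1.24418, d=0.80374, q=0.47902, disc=e^(-rΔt)=0.98549
k=7 terminal: V=max(K-S,0) → 114.9583 104.6662 88.7341 64.0716 25.8945 0.0000 0.0000 0.0000
k=6: j=0 S=23.3679 intr=110.3721 cont=108.4318 V=110.3721[EX]; j=1 S=36.1731 intr=97.5669 cont=95.6266 V=97.5669[EX]; j=2 S=55.9954 intr=77.7446 cont=75.8043 V=77.7446[EX]; j=3 S=86.6800 intr=47.0600 cont=45.1197 V=47.0600[EX]; j=4 S=134.1793 intr=0.0000 cont=13.2947 V=13.2947[hold]; j=5 S=207.7075 intr=0.0000 cont=0.0000 V=0.0000[hold]; j=6 S=321.5279 intr=0.0000 cont=0.0000 V=0.0000[hold]  S*(6)=86.6800
k=5: j=0 S=29.0738 intr=104.6662 cont=102.7259 V=104.6662[EX]; j=1 S=45.0059 intr=88.7341 cont=86.7938 V=88.7341[EX]; j=2 S=69.6684 intr=64.0716 cont=62.1313 V=64.0716[EX]; j=3 S=107.8455 intr=25.8945 cont=30.4376 V=30.4376[hold]; j=4 S=166.9432 intr=0.0000 cont=6.8258 V=6.8258[hold]; j=5 S=258.4255 intr=0.0000 cont=0.0000 V=0.0000[hold]  S*(5)=69.6684
k=4: j=0 S=36.1731 intr=97.5669 cont=95.6266 V=97.5669[EX]; j=1 S=55.9954 intr=77.7446 cont=75.8043 V=77.7446[EX]; j=2 S=86.6800 intr=47.0600 cont=47.2644 V=47.2644[hold]; j=3 S=134.1793 intr=0.0000 cont=18.8495 V=18.8495[hold]; j=4 S=207.7075 intr=0.0000 cont=3.5045 V=3.5045[hold]  S*(4)=55.9954
k=3: j=0 S=45.0059 intr=88.7341 cont=86.7938 V=88.7341[EX]; j=1 S=69.6684 intr=64.0716 cont=62.2278 V=64.0716[EX]; j=2 S=107.8455 intr=25.8945 cont=33.1648 V=33.1648[hold]; j=3 S=166.9432 intr=0.0000 cont=11.3321 V=11.3321[hold]  S*(3)=69.6684
k=2: j=0 S=55.9954 intr=77.7446 cont=75.8043 V=77.7446[EX]; j=1 S=86.6800 intr=47.0600 cont=48.5518 V=48.5518[hold]; j=2 S=134.1793 intr=0.0000 cont=22.3770 V=22.3770[hold]  S*(2)=55.9954
k=1: j=0 S=69.6684 intr=64.0716 cont=62.8356 V=64.0716[EX]; j=1 S=107.8455 intr=25.8945 cont=35.4910 V=35.4910[hold]  S*(1)=69.6684
k=0: j=0 S=86.6800 intr=47.0600 cont=49.6500 V=49.6500[hold]  S*(0)=-

price = 49.6500
boundary = - 69.6684 55.9954 69.6684 55.9954 69.6684 86.6800
tree:
49.6500
64.0716 35.4910
77.7446 48.5518 22.3770
88.7341 64.0716 33.1648 11.3321
97.5669 77.7446 47.2644 18.8495 3.5045
104.6662 88.7341 64.0716 30.4376 6.8258 0.0000
110.3721 97.5669 77.7446 47.0600 13.2947 0.0000 0.0000
114.9583 104.6662 88.7341 64.0716 25.8945 0.0000 0.0000 0.0000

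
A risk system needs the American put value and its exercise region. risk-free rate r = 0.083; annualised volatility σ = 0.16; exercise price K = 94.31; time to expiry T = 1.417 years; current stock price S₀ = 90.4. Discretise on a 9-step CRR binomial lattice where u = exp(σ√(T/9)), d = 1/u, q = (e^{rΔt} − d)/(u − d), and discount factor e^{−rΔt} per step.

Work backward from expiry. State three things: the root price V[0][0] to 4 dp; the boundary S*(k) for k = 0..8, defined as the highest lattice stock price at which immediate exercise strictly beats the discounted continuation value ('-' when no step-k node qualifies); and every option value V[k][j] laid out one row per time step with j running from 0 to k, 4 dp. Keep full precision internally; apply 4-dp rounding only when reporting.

params: Δt=0.15744 u=1.06555 d=0.93849 q=0.58766 e^(-rΔt)=0.98702
t_9 payoffs: 43.2571 36.3452 28.4975 19.5873 9.4708 0.0000 0.0000 0.0000 0.0000 0.0000
t_8: node(8,0) S=54.3992 payoff=39.9108 vs cont=38.6864 → 39.9108 [stop]  node(8,1) S=61.7642 payoff=32.5458 vs cont=31.3214 → 32.5458 [stop]  node(8,2) S=70.1262 payoff=24.1838 vs cont=22.9594 → 24.1838 [stop]  node(8,3) S=79.6204 payoff=14.6896 vs cont=13.4652 → 14.6896 [stop]  node(8,4) S=90.4000 payoff=3.9100 vs cont=3.8545 → 3.9100 [stop]  node(8,5) S=102.6390 payoff=0.0000 vs cont=0.0000 → 0.0000 [wait]  node(8,6) S=116.5350 payoff=0.0000 vs cont=0.0000 → 0.0000 [wait]  node(8,7) S=132.3123 payoff=0.0000 vs cont=0.0000 → 0.0000 [wait]  node(8,8) S=150.2257 payoff=0.0000 vs cont=0.0000 → 0.0000 [wait]  ⇒ S*(8)=90.4000
t_7: node(7,0) S=57.9648 payoff=36.3452 vs cont=35.1208 → 36.3452 [stop]  node(7,1) S=65.8125 payoff=28.4975 vs cont=27.2731 → 28.4975 [stop]  node(7,2) S=74.7227 payoff=19.5873 vs cont=18.3629 → 19.5873 [stop]  node(7,3) S=84.8392 payoff=9.4708 vs cont=8.2464 → 9.4708 [stop]  node(7,4) S=96.3253 payoff=0.0000 vs cont=1.5913 → 1.5913 [wait]  node(7,5) S=109.3665 payoff=0.0000 vs cont=0.0000 → 0.0000 [wait]  node(7,6) S=124.1733 payoff=0.0000 vs cont=0.0000 → 0.0000 [wait]  node(7,7) S=140.9848 payoff=0.0000 vs cont=0.0000 → 0.0000 [wait]  ⇒ S*(7)=84.8392
t_6: node(6,0) S=61.7642 payoff=32.5458 vs cont=31.3214 → 32.5458 [stop]  node(6,1) S=70.1262 payoff=24.1838 vs cont=22.9594 → 24.1838 [stop]  node(6,2) S=79.6204 payoff=14.6896 vs cont=13.4652 → 14.6896 [stop]  node(6,3) S=90.4000 payoff=3.9100 vs cont=4.7775 → 4.7775 [wait]  node(6,4) S=102.6390 payoff=0.0000 vs cont=0.6477 → 0.6477 [wait]  node(6,5) S=116.5350 payoff=0.0000 vs cont=0.0000 → 0.0000 [wait]  node(6,6) S=132.3123 payoff=0.0000 vs cont=0.0000 → 0.0000 [wait]  ⇒ S*(6)=79.6204
t_5: node(5,0) S=65.8125 payoff=28.4975 vs cont=27.2731 → 28.4975 [stop]  node(5,1) S=74.7227 payoff=19.5873 vs cont=18.3629 → 19.5873 [stop]  node(5,2) S=84.8392 payoff=9.4708 vs cont=8.7496 → 9.4708 [stop]  node(5,3) S=96.3253 payoff=0.0000 vs cont=2.3201 → 2.3201 [wait]  node(5,4) S=109.3665 payoff=0.0000 vs cont=0.2636 → 0.2636 [wait]  node(5,5) S=124.1733 payoff=0.0000 vs cont=0.0000 → 0.0000 [wait]  ⇒ S*(5)=84.8392
t_4: node(4,0) S=70.1262 payoff=24.1838 vs cont=22.9594 → 24.1838 [stop]  node(4,1) S=79.6204 payoff=14.6896 vs cont=13.4652 → 14.6896 [stop]  node(4,2) S=90.4000 payoff=3.9100 vs cont=5.2002 → 5.2002 [wait]  node(4,3) S=102.6390 payoff=0.0000 vs cont=1.0971 → 1.0971 [wait]  node(4,4) S=116.5350 payoff=0.0000 vs cont=0.1073 → 0.1073 [wait]  ⇒ S*(4)=79.6204
t_3: node(3,0) S=74.7227 payoff=19.5873 vs cont=18.3629 → 19.5873 [stop]  node(3,1) S=84.8392 payoff=9.4708 vs cont=8.9948 → 9.4708 [stop]  node(3,2) S=96.3253 payoff=0.0000 vs cont=2.7528 → 2.7528 [wait]  node(3,3) S=109.3665 payoff=0.0000 vs cont=0.5087 → 0.5087 [wait]  ⇒ S*(3)=84.8392
t_2: node(2,0) S=79.6204 payoff=14.6896 vs cont=13.4652 → 14.6896 [stop]  node(2,1) S=90.4000 payoff=3.9100 vs cont=5.4512 → 5.4512 [wait]  node(2,2) S=102.6390 payoff=0.0000 vs cont=1.4154 → 1.4154 [wait]  ⇒ S*(2)=79.6204
t_1: node(1,0) S=84.8392 payoff=9.4708 vs cont=9.1404 → 9.4708 [stop]  node(1,1) S=96.3253 payoff=0.0000 vs cont=3.0396 → 3.0396 [wait]  ⇒ S*(1)=84.8392
t_0: node(0,0) S=90.4000 payoff=3.9100 vs cont=5.6176 → 5.6176 [wait]  ⇒ S*(0)=-

price = 5.6176
boundary = - 84.8392 79.6204 84.8392 79.6204 84.8392 79.6204 84.8392 90.4000
tree:
5.6176
9.4708 3.0396
14.6896 5.4512 1.4154
19.5873 9.4708 2.7528 0.5087
24.1838 14.6896 5.2002 1.0971 0.1073
28.4975 19.5873 9.4708 2.3201 0.2636 0.0000
32.5458 24.1838 14.6896 4.7775 0.6477 0.0000 0.0000
36.3452 28.4975 19.5873 9.4708 1.5913 0.0000 0.0000 0.0000
39.9108 32.5458 24.1838 14.6896 3.9100 0.0000 0.0000 0.0000 0.0000
43.2571 36.3452 28.4975 19.5873 9.4708 0.0000 0.0000 0.0000 0.0000 0.0000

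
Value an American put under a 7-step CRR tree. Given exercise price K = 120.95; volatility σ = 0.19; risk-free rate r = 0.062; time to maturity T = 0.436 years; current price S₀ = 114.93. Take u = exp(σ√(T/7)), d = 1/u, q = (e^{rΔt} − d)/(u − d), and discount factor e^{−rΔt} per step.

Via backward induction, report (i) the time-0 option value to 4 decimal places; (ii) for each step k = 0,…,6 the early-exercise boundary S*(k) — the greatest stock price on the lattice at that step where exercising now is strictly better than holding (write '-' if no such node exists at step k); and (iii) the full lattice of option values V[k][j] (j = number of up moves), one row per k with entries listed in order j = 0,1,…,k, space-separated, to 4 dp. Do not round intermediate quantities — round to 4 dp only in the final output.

price = 7.9023
boundary = - - 104.5313 109.6074 104.5313 109.6074 114.9300
tree:
7.9023
11.6125 4.6558
16.4187 7.4170 2.2308
21.2598 11.3426 3.9750 0.6937
25.8766 16.4187 6.8682 1.4274 0.0454
30.2796 21.2598 11.3426 2.9334 0.0966 0.0000
34.4787 25.8766 16.4187 6.0200 0.2060 0.0000 0.0000
38.4834 30.2796 21.2598 11.3426 0.4389 0.0000 0.0000 0.0000

Δt=0.06229, u=1.04856, d=0.95369, q=0.52893, disc=e^(-rΔt)=0.99615
k=7 terminal: V=max(K-S,0) → 38.4834 30.2796 21.2598 11.3426 0.4389 0.0000 0.0000 0.0000
k=6: j=0 S=86.4713 intr=34.4787 cont=34.0126 V=34.4787[EX]; j=1 S=95.0734 intr=25.8766 cont=25.4104 V=25.8766[EX]; j=2 S=104.5313 intr=16.4187 cont=15.9526 V=16.4187[EX]; j=3 S=114.9300 intr=6.0200 cont=5.5538 V=6.0200[EX]; j=4 S=126.3632 intr=0.0000 cont=0.2060 V=0.2060[hold]; j=5 S=138.9338 intr=0.0000 cont=0.0000 V=0.0000[hold]; j=6 S=152.7548 intr=0.0000 cont=0.0000 V=0.0000[hold]  S*(6)=114.9300
k=5: j=0 S=90.6704 intr=30.2796 cont=29.8134 V=30.2796[EX]; j=1 S=99.6902 intr=21.2598 cont=20.7936 V=21.2598[EX]; j=2 S=109.6074 intr=11.3426 cont=10.8764 V=11.3426[EX]; j=3 S=120.5111 intr=0.4389 cont=2.9334 V=2.9334[hold]; j=4 S=132.4995 intr=0.0000 cont=0.0966 V=0.0966[hold]; j=5 S=145.6805 intr=0.0000 cont=0.0000 V=0.0000[hold]  S*(5)=109.6074
k=4: j=0 S=95.0734 intr=25.8766 cont=25.4104 V=25.8766[EX]; j=1 S=104.5313 intr=16.4187 cont=15.9526 V=16.4187[EX]; j=2 S=114.9300 intr=6.0200 cont=6.8682 V=6.8682[hold]; j=3 S=126.3632 intr=0.0000 cont=1.4274 V=1.4274[hold]; j=4 S=138.9338 intr=0.0000 cont=0.0454 V=0.0454[hold]  S*(4)=104.5313
k=3: j=0 S=99.6902 intr=21.2598 cont=20.7936 V=21.2598[EX]; j=1 S=109.6074 intr=11.3426 cont=11.3233 V=11.3426[EX]; j=2 S=120.5111 intr=0.4389 cont=3.9750 V=3.9750[hold]; j=3 S=132.4995 intr=0.0000 cont=0.6937 V=0.6937[hold]  S*(3)=109.6074
k=2: j=0 S=104.5313 intr=16.4187 cont=15.9526 V=16.4187[EX]; j=1 S=114.9300 intr=6.0200 cont=7.4170 V=7.4170[hold]; j=2 S=126.3632 intr=0.0000 cont=2.2308 V=2.2308[hold]  S*(2)=104.5313
k=1: j=0 S=109.6074 intr=11.3426 cont=11.6125 V=11.6125[hold]; j=1 S=120.5111 intr=0.4389 cont=4.6558 V=4.6558[hold]  S*(1)=-
k=0: j=0 S=114.9300 intr=6.0200 cont=7.9023 V=7.9023[hold]  S*(0)=-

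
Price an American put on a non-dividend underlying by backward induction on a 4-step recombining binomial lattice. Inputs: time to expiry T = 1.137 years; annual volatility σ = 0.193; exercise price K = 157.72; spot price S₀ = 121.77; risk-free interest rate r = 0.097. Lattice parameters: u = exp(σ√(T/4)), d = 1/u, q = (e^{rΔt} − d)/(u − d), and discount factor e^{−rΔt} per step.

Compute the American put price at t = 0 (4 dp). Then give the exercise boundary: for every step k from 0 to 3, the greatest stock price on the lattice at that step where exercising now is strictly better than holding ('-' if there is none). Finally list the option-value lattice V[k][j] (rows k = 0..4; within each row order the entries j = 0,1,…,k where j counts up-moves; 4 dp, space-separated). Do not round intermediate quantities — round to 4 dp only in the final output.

price = 35.9500
boundary = 121.7700 134.9673 121.7700 134.9673
tree:
35.9500
47.8568 22.7527
58.5994 35.9500 10.4639
68.2915 47.8568 22.7527 3.0834
77.0359 58.5994 35.9500 8.1252 0.0000

Δt=0.28425  u=1.10838  d=0.90222  q=0.60990  discount=0.97280
step 4 (expiry): payoffs max(K−S,0) = 77.0359 58.5994 35.9500 8.1252 0.0000
step 3: (k=3,j=0): S=89.4285, (K−S)⁺=68.2915, hold=64.0022 ⇒ V=68.2915 exercise | (k=3,j=1): S=109.8632, (K−S)⁺=47.8568, hold=43.5675 ⇒ V=47.8568 exercise | (k=3,j=2): S=134.9673, (K−S)⁺=22.7527, hold=18.4635 ⇒ V=22.7527 exercise | (k=3,j=3): S=165.8077, (K−S)⁺=0.0000, hold=3.0834 ⇒ V=3.0834 continue  boundary S*=134.9673
step 2: (k=2,j=0): S=99.1206, (K−S)⁺=58.5994, hold=54.3101 ⇒ V=58.5994 exercise | (k=2,j=1): S=121.7700, (K−S)⁺=35.9500, hold=31.6607 ⇒ V=35.9500 exercise | (k=2,j=2): S=149.5948, (K−S)⁺=8.1252, hold=10.4639 ⇒ V=10.4639 continue  boundary S*=121.7700
step 1: (k=1,j=0): S=109.8632, (K−S)⁺=47.8568, hold=43.5675 ⇒ V=47.8568 exercise | (k=1,j=1): S=134.9673, (K−S)⁺=22.7527, hold=19.8510 ⇒ V=22.7527 exercise  boundary S*=134.9673
step 0: (k=0,j=0): S=121.7700, (K−S)⁺=35.9500, hold=31.6607 ⇒ V=35.9500 exercise  boundary S*=121.7700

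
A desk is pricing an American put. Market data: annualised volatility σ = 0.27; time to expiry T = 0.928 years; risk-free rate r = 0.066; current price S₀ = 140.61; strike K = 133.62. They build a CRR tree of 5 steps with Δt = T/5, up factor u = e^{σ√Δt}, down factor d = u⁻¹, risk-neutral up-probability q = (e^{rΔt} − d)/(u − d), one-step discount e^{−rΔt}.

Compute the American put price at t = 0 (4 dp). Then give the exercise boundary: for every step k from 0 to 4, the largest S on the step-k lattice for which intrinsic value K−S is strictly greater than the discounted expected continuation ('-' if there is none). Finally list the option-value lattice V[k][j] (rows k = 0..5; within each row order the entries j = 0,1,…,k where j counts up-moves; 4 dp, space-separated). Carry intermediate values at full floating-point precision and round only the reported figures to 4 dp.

price = 8.5825
boundary = - - - 99.1894 111.4249
tree:
8.5825
14.2025 3.6754
22.6622 6.8460 0.8795
34.4306 12.4971 1.8698 0.0000
45.3225 22.1951 3.9749 0.0000 0.0000
55.0184 34.4306 8.4503 0.0000 0.0000 0.0000

Δt=0.18560, u=1.12335, d=0.89019, q=0.52381, disc=e^(-rΔt)=0.98783
k=5 terminal: V=max(K-S,0) → 55.0184 34.4306 8.4503 0.0000 0.0000 0.0000
k=4: j=0 S=88.2975 intr=45.3225 cont=43.6957 V=45.3225[EX]; j=1 S=111.4249 intr=22.1951 cont=20.5683 V=22.1951[EX]; j=2 S=140.6100 intr=0.0000 cont=3.9749 V=3.9749[hold]; j=3 S=177.4394 intr=0.0000 cont=0.0000 V=0.0000[hold]; j=4 S=223.9154 intr=0.0000 cont=0.0000 V=0.0000[hold]  S*(4)=111.4249
k=3: j=0 S=99.1894 intr=34.4306 cont=32.8038 V=34.4306[EX]; j=1 S=125.1697 intr=8.4503 cont=12.4971 V=12.4971[hold]; j=2 S=157.9549 intr=0.0000 cont=1.8698 V=1.8698[hold]; j=3 S=199.3274 intr=0.0000 cont=0.0000 V=0.0000[hold]  S*(3)=99.1894
k=2: j=0 S=111.4249 intr=22.1951 cont=22.6622 V=22.6622[hold]; j=1 S=140.6100 intr=0.0000 cont=6.8460 V=6.8460[hold]; j=2 S=177.4394 intr=0.0000 cont=0.8795 V=0.8795[hold]  S*(2)=-
k=1: j=0 S=125.1697 intr=8.4503 cont=14.2025 V=14.2025[hold]; j=1 S=157.9549 intr=0.0000 cont=3.6754 V=3.6754[hold]  S*(1)=-
k=0: j=0 S=140.6100 intr=0.0000 cont=8.5825 V=8.5825[hold]  S*(0)=-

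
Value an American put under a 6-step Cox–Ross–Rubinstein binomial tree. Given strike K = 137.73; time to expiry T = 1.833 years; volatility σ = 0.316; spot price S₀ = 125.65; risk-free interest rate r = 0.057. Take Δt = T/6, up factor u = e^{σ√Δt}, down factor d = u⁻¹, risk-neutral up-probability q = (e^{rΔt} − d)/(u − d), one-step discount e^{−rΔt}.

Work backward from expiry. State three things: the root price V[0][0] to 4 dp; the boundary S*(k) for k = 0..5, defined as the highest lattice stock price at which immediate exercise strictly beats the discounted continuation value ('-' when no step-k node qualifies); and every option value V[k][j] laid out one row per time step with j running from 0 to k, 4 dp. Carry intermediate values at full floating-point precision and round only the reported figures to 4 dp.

Δt=0.30550  u=1.19084  d=0.83974  q=0.50648  discount=0.98274
step 6 (expiry): payoffs max(K−S,0) = 93.6705 75.2491 49.1257 12.0800 0.0000 0.0000 0.0000
step 5: (k=5,j=0): S=52.4679, (K−S)⁺=85.2621, hold=82.8845 ⇒ V=85.2621 exercise | (k=5,j=1): S=74.4049, (K−S)⁺=63.3251, hold=60.9475 ⇒ V=63.3251 exercise | (k=5,j=2): S=105.5137, (K−S)⁺=32.2163, hold=29.8387 ⇒ V=32.2163 exercise | (k=5,j=3): S=149.6292, (K−S)⁺=0.0000, hold=5.8588 ⇒ V=5.8588 continue | (k=5,j=4): S=212.1894, (K−S)⁺=0.0000, hold=0.0000 ⇒ V=0.0000 continue | (k=5,j=5): S=300.9062, (K−S)⁺=0.0000, hold=0.0000 ⇒ V=0.0000 continue  boundary S*=105.5137
step 4: (k=4,j=0): S=62.4809, (K−S)⁺=75.2491, hold=72.8715 ⇒ V=75.2491 exercise | (k=4,j=1): S=88.6043, (K−S)⁺=49.1257, hold=46.7481 ⇒ V=49.1257 exercise | (k=4,j=2): S=125.6500, (K−S)⁺=12.0800, hold=18.5412 ⇒ V=18.5412 continue | (k=4,j=3): S=178.1845, (K−S)⁺=0.0000, hold=2.8416 ⇒ V=2.8416 continue | (k=4,j=4): S=252.6838, (K−S)⁺=0.0000, hold=0.0000 ⇒ V=0.0000 continue  boundary S*=88.6043
step 3: (k=3,j=0): S=74.4049, (K−S)⁺=63.3251, hold=60.9475 ⇒ V=63.3251 exercise | (k=3,j=1): S=105.5137, (K−S)⁺=32.2163, hold=33.0547 ⇒ V=33.0547 continue | (k=3,j=2): S=149.6292, (K−S)⁺=0.0000, hold=10.4069 ⇒ V=10.4069 continue | (k=3,j=3): S=212.1894, (K−S)⁺=0.0000, hold=1.3782 ⇒ V=1.3782 continue  boundary S*=74.4049
step 2: (k=2,j=0): S=88.6043, (K−S)⁺=49.1257, hold=47.1653 ⇒ V=49.1257 exercise | (k=2,j=1): S=125.6500, (K−S)⁺=12.0800, hold=21.2115 ⇒ V=21.2115 continue | (k=2,j=2): S=178.1845, (K−S)⁺=0.0000, hold=5.7333 ⇒ V=5.7333 continue  boundary S*=88.6043
step 1: (k=1,j=0): S=105.5137, (K−S)⁺=32.2163, hold=34.3838 ⇒ V=34.3838 continue | (k=1,j=1): S=149.6292, (K−S)⁺=0.0000, hold=13.1413 ⇒ V=13.1413 continue  boundary S*=-
step 0: (k=0,j=0): S=125.6500, (K−S)⁺=12.0800, hold=23.2171 ⇒ V=23.2171 continue  boundary S*=-

price = 23.2171
boundary = - - 88.6043 74.4049 88.6043 105.5137
tree:
23.2171
34.3838 13.1413
49.1257 21.2115 5.7333
63.3251 33.0547 10.4069 1.3782
75.2491 49.1257 18.5412 2.8416 0.0000
85.2621 63.3251 32.2163 5.8588 0.0000 0.0000
93.6705 75.2491 49.1257 12.0800 0.0000 0.0000 0.0000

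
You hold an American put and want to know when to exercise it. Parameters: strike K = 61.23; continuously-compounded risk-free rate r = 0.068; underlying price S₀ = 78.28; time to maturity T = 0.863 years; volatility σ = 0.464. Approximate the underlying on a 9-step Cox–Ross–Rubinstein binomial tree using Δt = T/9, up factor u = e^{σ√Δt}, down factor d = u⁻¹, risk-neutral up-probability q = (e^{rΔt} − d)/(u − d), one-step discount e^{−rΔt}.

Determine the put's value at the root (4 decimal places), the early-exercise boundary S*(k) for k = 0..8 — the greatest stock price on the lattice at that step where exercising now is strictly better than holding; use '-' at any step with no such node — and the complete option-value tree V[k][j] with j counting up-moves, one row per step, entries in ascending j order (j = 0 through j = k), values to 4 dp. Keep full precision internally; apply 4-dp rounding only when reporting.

params: Δt=0.09589 u=1.15452 d=0.86616 q=0.48683 e^(-rΔt)=0.99350
t_9 payoffs: 39.7493 32.5982 23.0664 10.3614 0.0000 0.0000 0.0000 0.0000 0.0000 0.0000
t_8: node(8,0) S=24.7998 payoff=36.4302 vs cont=36.0322 → 36.4302 [stop]  node(8,1) S=33.0559 payoff=28.1741 vs cont=27.7761 → 28.1741 [stop]  node(8,2) S=44.0605 payoff=17.1695 vs cont=16.7715 → 17.1695 [stop]  node(8,3) S=58.7287 payoff=2.5013 vs cont=5.2826 → 5.2826 [wait]  node(8,4) S=78.2800 payoff=0.0000 vs cont=0.0000 → 0.0000 [wait]  node(8,5) S=104.3401 payoff=0.0000 vs cont=0.0000 → 0.0000 [wait]  node(8,6) S=139.0759 payoff=0.0000 vs cont=0.0000 → 0.0000 [wait]  node(8,7) S=185.3755 payoff=0.0000 vs cont=0.0000 → 0.0000 [wait]  node(8,8) S=247.0887 payoff=0.0000 vs cont=0.0000 → 0.0000 [wait]  ⇒ S*(8)=44.0605
t_7: node(7,0) S=28.6318 payoff=32.5982 vs cont=32.2002 → 32.5982 [stop]  node(7,1) S=38.1636 payoff=23.0664 vs cont=22.6684 → 23.0664 [stop]  node(7,2) S=50.8686 payoff=10.3614 vs cont=11.3086 → 11.3086 [wait]  node(7,3) S=67.8033 payoff=0.0000 vs cont=2.6933 → 2.6933 [wait]  node(7,4) S=90.3756 payoff=0.0000 vs cont=0.0000 → 0.0000 [wait]  node(7,5) S=120.4624 payoff=0.0000 vs cont=0.0000 → 0.0000 [wait]  node(7,6) S=160.5655 payoff=0.0000 vs cont=0.0000 → 0.0000 [wait]  node(7,7) S=214.0192 payoff=0.0000 vs cont=0.0000 → 0.0000 [wait]  ⇒ S*(7)=38.1636
t_6: node(6,0) S=33.0559 payoff=28.1741 vs cont=27.7761 → 28.1741 [stop]  node(6,1) S=44.0605 payoff=17.1695 vs cont=17.2297 → 17.2297 [wait]  node(6,2) S=58.7287 payoff=2.5013 vs cont=7.0682 → 7.0682 [wait]  node(6,3) S=78.2800 payoff=0.0000 vs cont=1.3731 → 1.3731 [wait]  node(6,4) S=104.3401 payoff=0.0000 vs cont=0.0000 → 0.0000 [wait]  node(6,5) S=139.0759 payoff=0.0000 vs cont=0.0000 → 0.0000 [wait]  node(6,6) S=185.3755 payoff=0.0000 vs cont=0.0000 → 0.0000 [wait]  ⇒ S*(6)=33.0559
t_5: node(5,0) S=38.1636 payoff=23.0664 vs cont=22.6976 → 23.0664 [stop]  node(5,1) S=50.8686 payoff=10.3614 vs cont=12.2030 → 12.2030 [wait]  node(5,2) S=67.8033 payoff=0.0000 vs cont=4.2678 → 4.2678 [wait]  node(5,3) S=90.3756 payoff=0.0000 vs cont=0.7001 → 0.7001 [wait]  node(5,4) S=120.4624 payoff=0.0000 vs cont=0.0000 → 0.0000 [wait]  node(5,5) S=160.5655 payoff=0.0000 vs cont=0.0000 → 0.0000 [wait]  ⇒ S*(5)=38.1636
t_4: node(4,0) S=44.0605 payoff=17.1695 vs cont=17.6622 → 17.6622 [wait]  node(4,1) S=58.7287 payoff=2.5013 vs cont=8.2857 → 8.2857 [wait]  node(4,2) S=78.2800 payoff=0.0000 vs cont=2.5145 → 2.5145 [wait]  node(4,3) S=104.3401 payoff=0.0000 vs cont=0.3569 → 0.3569 [wait]  node(4,4) S=139.0759 payoff=0.0000 vs cont=0.0000 → 0.0000 [wait]  ⇒ S*(4)=-
t_3: node(3,0) S=50.8686 payoff=10.3614 vs cont=13.0123 → 13.0123 [wait]  node(3,1) S=67.8033 payoff=0.0000 vs cont=5.4405 → 5.4405 [wait]  node(3,2) S=90.3756 payoff=0.0000 vs cont=1.4546 → 1.4546 [wait]  node(3,3) S=120.4624 payoff=0.0000 vs cont=0.1820 → 0.1820 [wait]  ⇒ S*(3)=-
t_2: node(2,0) S=58.7287 payoff=2.5013 vs cont=9.2655 → 9.2655 [wait]  node(2,1) S=78.2800 payoff=0.0000 vs cont=3.4773 → 3.4773 [wait]  node(2,2) S=104.3401 payoff=0.0000 vs cont=0.8296 → 0.8296 [wait]  ⇒ S*(2)=-
t_1: node(1,0) S=67.8033 payoff=0.0000 vs cont=6.4058 → 6.4058 [wait]  node(1,1) S=90.3756 payoff=0.0000 vs cont=2.1741 → 2.1741 [wait]  ⇒ S*(1)=-
t_0: node(0,0) S=78.2800 payoff=0.0000 vs cont=4.3174 → 4.3174 [wait]  ⇒ S*(0)=-

price = 4.3174
boundary = - - - - - 38.1636 33.0559 38.1636 44.0605
tree:
4.3174
6.4058 2.1741
9.2655 3.4773 0.8296
13.0123 5.4405 1.4546 0.1820
17.6622 8.2857 2.5145 0.3569 0.0000
23.0664 12.2030 4.2678 0.7001 0.0000 0.0000
28.1741 17.2297 7.0682 1.3731 0.0000 0.0000 0.0000
32.5982 23.0664 11.3086 2.6933 0.0000 0.0000 0.0000 0.0000
36.4302 28.1741 17.1695 5.2826 0.0000 0.0000 0.0000 0.0000 0.0000
39.7493 32.5982 23.0664 10.3614 0.0000 0.0000 0.0000 0.0000 0.0000 0.0000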